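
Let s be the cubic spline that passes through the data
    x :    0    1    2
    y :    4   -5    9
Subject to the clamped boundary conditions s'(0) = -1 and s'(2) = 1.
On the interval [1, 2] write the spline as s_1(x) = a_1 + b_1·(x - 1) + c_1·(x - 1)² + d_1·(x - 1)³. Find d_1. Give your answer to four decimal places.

-23.2500

With M_i denoting the second derivative at x_i, h_i = 1, 1, and Δ_i = (y_(i+1) − y_i)/h_i = -9, 14:
  1·M_0 + 4·M_1 + 1·M_2 = 6(Δ_1 - Δ_0) = 138
Clamped end conditions give two more equations: 2h_0·M_0 + h_0·M_1 = 6(Δ_0 - s'(0)) = -48 and h_1·M_1 + 2h_1·M_2 = 6(s'(2) - Δ_1) = -78.
Solving the tridiagonal system: M_0 = -115/2, M_1 = 67, M_2 = -145/2.
On [1, 2], with s_1(x) = a_1 + b_1·(x - 1) + c_1·(x - 1)² + d_1·(x - 1)³: c_1 = M_1/2 = 67/2, d_1 = (M_2 - M_1)/(6h_1) = -93/4, b_1 = Δ_1 - h_1(2M_1 + M_2)/6 = 15/4.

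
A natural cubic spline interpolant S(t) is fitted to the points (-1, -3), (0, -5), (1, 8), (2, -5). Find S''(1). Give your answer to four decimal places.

-47.6000

With m_i denoting the second derivative at x_i, h_i = 1, 1, 1, and Δ_i = (y_(i+1) − y_i)/h_i = -2, 13, -13:
  1·m_0 + 4·m_1 + 1·m_2 = 6(Δ_1 - Δ_0) = 90
  1·m_1 + 4·m_2 + 1·m_3 = 6(Δ_2 - Δ_1) = -156
Natural end conditions: m_0 = m_3 = 0.
Solving: m_0 = 0, m_1 = 172/5, m_2 = -238/5, m_3 = 0.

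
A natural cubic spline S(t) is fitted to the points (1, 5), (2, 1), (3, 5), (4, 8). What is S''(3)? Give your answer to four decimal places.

Write m_i for S''(x_i). With h_i = 1, 1, 1 and divided differences Δ_i = -4, 4, 3, the continuity of S' gives the tridiagonal system
  1·m_0 + 4·m_1 + 1·m_2 = 6(Δ_1 - Δ_0) = 48
  1·m_1 + 4·m_2 + 1·m_3 = 6(Δ_2 - Δ_1) = -6
Natural end conditions: m_0 = m_3 = 0.
Solving the tridiagonal system: m_0 = 0, m_1 = 66/5, m_2 = -24/5, m_3 = 0.

-4.8000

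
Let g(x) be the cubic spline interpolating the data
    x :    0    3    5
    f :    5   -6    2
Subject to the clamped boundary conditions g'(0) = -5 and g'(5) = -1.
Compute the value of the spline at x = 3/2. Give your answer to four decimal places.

-3.3875

Put M_i = g'' at the i-th knot. Here h = (3, 2) and Δ = (-11/3, 4), so the interior equations h_(i-1)·M_(i-1) + 2(h_(i-1)+h_i)·M_i + h_i·M_(i+1) = 6(Δ_i − Δ_(i-1)) read
  3·M_0 + 10·M_1 + 2·M_2 = 6(Δ_1 - Δ_0) = 46
Clamped end conditions give two more equations: 2h_0·M_0 + h_0·M_1 = 6(Δ_0 - g'(0)) = 8 and h_1·M_1 + 2h_1·M_2 = 6(g'(5) - Δ_1) = -30.
Hence M_0 = -37/15, M_1 = 38/5, M_2 = -113/10.
On [0, 3], g(x) = 5 - 5·x - 37/30·x² + 151/270·x³.
With x = 3/2: g(3/2) = -271/80.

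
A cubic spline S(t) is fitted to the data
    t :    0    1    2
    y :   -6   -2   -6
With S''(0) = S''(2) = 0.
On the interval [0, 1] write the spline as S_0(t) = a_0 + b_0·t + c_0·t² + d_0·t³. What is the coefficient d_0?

Let σ_i = S''(x_i). Step sizes h_i = 1, 1; slopes of the chords Δ_i = (y_(i+1) - y_i)/h_i = 4, -4.
  1·σ_0 + 4·σ_1 + 1·σ_2 = 6(Δ_1 - Δ_0) = -48
Natural end conditions: σ_0 = σ_2 = 0.
Hence σ_0 = 0, σ_1 = -12, σ_2 = 0.
On [0, 1], with S_0(t) = a_0 + b_0·t + c_0·t² + d_0·t³: c_0 = σ_0/2 = 0, d_0 = (σ_1 - σ_0)/(6h_0) = -2, b_0 = Δ_0 - h_0(2σ_0 + σ_1)/6 = 6.

-2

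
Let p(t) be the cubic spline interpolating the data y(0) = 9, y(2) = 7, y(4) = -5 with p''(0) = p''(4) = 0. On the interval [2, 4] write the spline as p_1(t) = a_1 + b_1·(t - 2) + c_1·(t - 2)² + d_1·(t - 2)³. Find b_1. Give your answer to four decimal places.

-3.5000

Let M_i = p''(x_i). Step sizes h_i = 2, 2; slopes of the chords Δ_i = (y_(i+1) - y_i)/h_i = -1, -6.
  2·M_0 + 8·M_1 + 2·M_2 = 6(Δ_1 - Δ_0) = -30
Natural end conditions: M_0 = M_2 = 0.
Hence M_0 = 0, M_1 = -15/4, M_2 = 0.
On [2, 4], with p_1(t) = a_1 + b_1·(t - 2) + c_1·(t - 2)² + d_1·(t - 2)³: c_1 = M_1/2 = -15/8, d_1 = (M_2 - M_1)/(6h_1) = 5/16, b_1 = Δ_1 - h_1(2M_1 + M_2)/6 = -7/2.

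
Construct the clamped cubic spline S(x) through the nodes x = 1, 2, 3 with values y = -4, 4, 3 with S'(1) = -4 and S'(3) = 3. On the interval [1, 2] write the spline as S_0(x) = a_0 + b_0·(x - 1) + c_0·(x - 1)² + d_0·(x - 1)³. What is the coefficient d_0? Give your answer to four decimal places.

-14.5000

Write σ_i for S''(x_i). With h_i = 1, 1 and divided differences Δ_i = 8, -1, the continuity of S' gives the tridiagonal system
  1·σ_0 + 4·σ_1 + 1·σ_2 = 6(Δ_1 - Δ_0) = -54
Clamped end conditions give two more equations: 2h_0·σ_0 + h_0·σ_1 = 6(Δ_0 - S'(1)) = 72 and h_1·σ_1 + 2h_1·σ_2 = 6(S'(3) - Δ_1) = 24.
Forward elimination and back-substitution give σ_0 = 53, σ_1 = -34, σ_2 = 29.
On [1, 2], with S_0(x) = a_0 + b_0·(x - 1) + c_0·(x - 1)² + d_0·(x - 1)³: c_0 = σ_0/2 = 53/2, d_0 = (σ_1 - σ_0)/(6h_0) = -29/2, b_0 = Δ_0 - h_0(2σ_0 + σ_1)/6 = -4.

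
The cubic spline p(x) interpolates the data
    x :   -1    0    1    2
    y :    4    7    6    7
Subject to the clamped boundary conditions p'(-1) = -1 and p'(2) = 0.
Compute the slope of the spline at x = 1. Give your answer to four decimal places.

Put M_i = p'' at the i-th knot. Here h = (1, 1, 1) and Δ = (3, -1, 1), so the interior equations h_(i-1)·M_(i-1) + 2(h_(i-1)+h_i)·M_i + h_i·M_(i+1) = 6(Δ_i − Δ_(i-1)) read
  1·M_0 + 4·M_1 + 1·M_2 = 6(Δ_1 - Δ_0) = -24
  1·M_1 + 4·M_2 + 1·M_3 = 6(Δ_2 - Δ_1) = 12
Clamped end conditions give two more equations: 2h_0·M_0 + h_0·M_1 = 6(Δ_0 - p'(-1)) = 24 and h_2·M_2 + 2h_2·M_3 = 6(p'(2) - Δ_2) = -6.
Solving: M_0 = 274/15, M_1 = -188/15, M_2 = 118/15, M_3 = -104/15.
On [1, 2], p'(x) = b_2 + 2c_2·(x - 1) + 3d_2·(x - 1)² with b_2 = Δ_2 - h_2(2M_2 + M_3)/6 = -7/15, c_2 = M_2/2 = 59/15, d_2 = (M_3 - M_2)/(6h_2) = -37/15. So p'(1) = -7/15.

-0.4667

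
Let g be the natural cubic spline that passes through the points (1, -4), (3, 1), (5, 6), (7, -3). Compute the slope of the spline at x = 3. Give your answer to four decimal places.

Write m_i for g''(x_i). With h_i = 2, 2, 2 and divided differences Δ_i = 5/2, 5/2, -9/2, the continuity of g' gives the tridiagonal system
  2·m_0 + 8·m_1 + 2·m_2 = 6(Δ_1 - Δ_0) = 0
  2·m_1 + 8·m_2 + 2·m_3 = 6(Δ_2 - Δ_1) = -42
Natural end conditions: m_0 = m_3 = 0.
Solving the tridiagonal system: m_0 = 0, m_1 = 7/5, m_2 = -28/5, m_3 = 0.
On [3, 5], g'(x) = b_1 + 2c_1·(x - 3) + 3d_1·(x - 3)² with b_1 = Δ_1 - h_1(2m_1 + m_2)/6 = 103/30, c_1 = m_1/2 = 7/10, d_1 = (m_2 - m_1)/(6h_1) = -7/12. So g'(3) = 103/30.

3.4333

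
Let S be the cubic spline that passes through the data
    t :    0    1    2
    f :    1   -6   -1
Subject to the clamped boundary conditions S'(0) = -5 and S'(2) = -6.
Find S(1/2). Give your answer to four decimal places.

-3.2813

With m_i denoting the second derivative at x_i, h_i = 1, 1, and Δ_i = (y_(i+1) − y_i)/h_i = -7, 5:
  1·m_0 + 4·m_1 + 1·m_2 = 6(Δ_1 - Δ_0) = 72
Clamped end conditions give two more equations: 2h_0·m_0 + h_0·m_1 = 6(Δ_0 - S'(0)) = -12 and h_1·m_1 + 2h_1·m_2 = 6(S'(2) - Δ_1) = -66.
Solving the tridiagonal system: m_0 = -49/2, m_1 = 37, m_2 = -103/2.
On [0, 1], S(t) = 1 - 5·t - 49/4·t² + 41/4·t³.
With t = 1/2: S(1/2) = -105/32.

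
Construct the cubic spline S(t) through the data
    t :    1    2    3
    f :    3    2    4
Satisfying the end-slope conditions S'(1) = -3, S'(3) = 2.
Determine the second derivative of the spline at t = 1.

Put σ_i = S'' at the i-th knot. Here h = (1, 1) and Δ = (-1, 2), so the interior equations h_(i-1)·σ_(i-1) + 2(h_(i-1)+h_i)·σ_i + h_i·σ_(i+1) = 6(Δ_i − Δ_(i-1)) read
  1·σ_0 + 4·σ_1 + 1·σ_2 = 6(Δ_1 - Δ_0) = 18
Clamped end conditions give two more equations: 2h_0·σ_0 + h_0·σ_1 = 6(Δ_0 - S'(1)) = 12 and h_1·σ_1 + 2h_1·σ_2 = 6(S'(3) - Δ_1) = 0.
Hence σ_0 = 4, σ_1 = 4, σ_2 = -2.

4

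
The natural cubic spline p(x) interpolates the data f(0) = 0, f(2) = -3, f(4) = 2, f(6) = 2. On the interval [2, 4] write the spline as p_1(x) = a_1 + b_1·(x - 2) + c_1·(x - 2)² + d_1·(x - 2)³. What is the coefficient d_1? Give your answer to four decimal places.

-0.5417

Write M_i for p''(x_i). With h_i = 2, 2, 2 and divided differences Δ_i = -3/2, 5/2, 0, the continuity of p' gives the tridiagonal system
  2·M_0 + 8·M_1 + 2·M_2 = 6(Δ_1 - Δ_0) = 24
  2·M_1 + 8·M_2 + 2·M_3 = 6(Δ_2 - Δ_1) = -15
Natural end conditions: M_0 = M_3 = 0.
Solving: M_0 = 0, M_1 = 37/10, M_2 = -14/5, M_3 = 0.
On [2, 4], with p_1(x) = a_1 + b_1·(x - 2) + c_1·(x - 2)² + d_1·(x - 2)³: c_1 = M_1/2 = 37/20, d_1 = (M_2 - M_1)/(6h_1) = -13/24, b_1 = Δ_1 - h_1(2M_1 + M_2)/6 = 29/30.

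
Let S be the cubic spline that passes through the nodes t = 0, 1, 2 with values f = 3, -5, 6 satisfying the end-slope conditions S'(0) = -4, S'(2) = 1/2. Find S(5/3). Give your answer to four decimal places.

3.3056

Put M_i = S'' at the i-th knot. Here h = (1, 1) and Δ = (-8, 11), so the interior equations h_(i-1)·M_(i-1) + 2(h_(i-1)+h_i)·M_i + h_i·M_(i+1) = 6(Δ_i − Δ_(i-1)) read
  1·M_0 + 4·M_1 + 1·M_2 = 6(Δ_1 - Δ_0) = 114
Clamped end conditions give two more equations: 2h_0·M_0 + h_0·M_1 = 6(Δ_0 - S'(0)) = -24 and h_1·M_1 + 2h_1·M_2 = 6(S'(2) - Δ_1) = -63.
Hence M_0 = -153/4, M_1 = 105/2, M_2 = -231/4.
On [1, 2], S(t) = -5 + 25/8·(t - 1) + 105/4·(t - 1)² - 147/8·(t - 1)³.
With (t - 1) = 2/3: S(5/3) = 119/36.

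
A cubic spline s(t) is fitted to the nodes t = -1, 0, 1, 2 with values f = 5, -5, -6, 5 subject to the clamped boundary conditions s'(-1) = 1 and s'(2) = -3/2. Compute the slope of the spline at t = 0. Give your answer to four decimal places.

-11.1667

Let m_i = s''(x_i). Step sizes h_i = 1, 1, 1; slopes of the chords Δ_i = (y_(i+1) - y_i)/h_i = -10, -1, 11.
  1·m_0 + 4·m_1 + 1·m_2 = 6(Δ_1 - Δ_0) = 54
  1·m_1 + 4·m_2 + 1·m_3 = 6(Δ_2 - Δ_1) = 72
Clamped end conditions give two more equations: 2h_0·m_0 + h_0·m_1 = 6(Δ_0 - s'(-1)) = -66 and h_2·m_2 + 2h_2·m_3 = 6(s'(2) - Δ_2) = -75.
Hence m_0 = -125/3, m_1 = 52/3, m_2 = 79/3, m_3 = -152/3.
On [0, 1], s'(t) = b_1 + 2c_1·t + 3d_1·t² with b_1 = Δ_1 - h_1(2m_1 + m_2)/6 = -67/6, c_1 = m_1/2 = 26/3, d_1 = (m_2 - m_1)/(6h_1) = 3/2. So s'(0) = -67/6.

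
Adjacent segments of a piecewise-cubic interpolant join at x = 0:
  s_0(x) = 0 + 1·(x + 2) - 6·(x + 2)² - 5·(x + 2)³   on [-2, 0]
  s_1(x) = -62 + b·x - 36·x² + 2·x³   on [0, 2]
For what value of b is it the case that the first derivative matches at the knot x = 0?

s_0'(x) = 1 - 12·(x + 2) - 15·(x + 2)², so s_0'(0) = -83. On the right, s_1'(0) = b, so b = -83.

-83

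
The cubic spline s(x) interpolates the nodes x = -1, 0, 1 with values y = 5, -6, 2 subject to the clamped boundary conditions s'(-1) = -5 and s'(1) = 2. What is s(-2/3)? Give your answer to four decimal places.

1.5185

Write M_i for s''(x_i). With h_i = 1, 1 and divided differences Δ_i = -11, 8, the continuity of s' gives the tridiagonal system
  1·M_0 + 4·M_1 + 1·M_2 = 6(Δ_1 - Δ_0) = 114
Clamped end conditions give two more equations: 2h_0·M_0 + h_0·M_1 = 6(Δ_0 - s'(-1)) = -36 and h_1·M_1 + 2h_1·M_2 = 6(s'(1) - Δ_1) = -36.
Forward elimination and back-substitution give M_0 = -43, M_1 = 50, M_2 = -43.
On [-1, 0], s(x) = 5 - 5·(x + 1) - 43/2·(x + 1)² + 31/2·(x + 1)³.
With (x + 1) = 1/3: s(-2/3) = 41/27.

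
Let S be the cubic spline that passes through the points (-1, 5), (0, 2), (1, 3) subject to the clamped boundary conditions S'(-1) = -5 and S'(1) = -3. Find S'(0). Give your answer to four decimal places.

Put M_i = S'' at the i-th knot. Here h = (1, 1) and Δ = (-3, 1), so the interior equations h_(i-1)·M_(i-1) + 2(h_(i-1)+h_i)·M_i + h_i·M_(i+1) = 6(Δ_i − Δ_(i-1)) read
  1·M_0 + 4·M_1 + 1·M_2 = 6(Δ_1 - Δ_0) = 24
Clamped end conditions give two more equations: 2h_0·M_0 + h_0·M_1 = 6(Δ_0 - S'(-1)) = 12 and h_1·M_1 + 2h_1·M_2 = 6(S'(1) - Δ_1) = -24.
Solving the tridiagonal system: M_0 = 1, M_1 = 10, M_2 = -17.
On [0, 1], S'(x) = b_1 + 2c_1·x + 3d_1·x² with b_1 = Δ_1 - h_1(2M_1 + M_2)/6 = 1/2, c_1 = M_1/2 = 5, d_1 = (M_2 - M_1)/(6h_1) = -9/2. So S'(0) = 1/2.

0.5000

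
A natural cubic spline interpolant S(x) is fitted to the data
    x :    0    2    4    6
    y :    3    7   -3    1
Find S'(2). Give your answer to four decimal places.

Put M_i = S'' at the i-th knot. Here h = (2, 2, 2) and Δ = (2, -5, 2), so the interior equations h_(i-1)·M_(i-1) + 2(h_(i-1)+h_i)·M_i + h_i·M_(i+1) = 6(Δ_i − Δ_(i-1)) read
  2·M_0 + 8·M_1 + 2·M_2 = 6(Δ_1 - Δ_0) = -42
  2·M_1 + 8·M_2 + 2·M_3 = 6(Δ_2 - Δ_1) = 42
Natural end conditions: M_0 = M_3 = 0.
Solving: M_0 = 0, M_1 = -7, M_2 = 7, M_3 = 0.
On [2, 4], S'(x) = b_1 + 2c_1·(x - 2) + 3d_1·(x - 2)² with b_1 = Δ_1 - h_1(2M_1 + M_2)/6 = -8/3, c_1 = M_1/2 = -7/2, d_1 = (M_2 - M_1)/(6h_1) = 7/6. So S'(2) = -8/3.

-2.6667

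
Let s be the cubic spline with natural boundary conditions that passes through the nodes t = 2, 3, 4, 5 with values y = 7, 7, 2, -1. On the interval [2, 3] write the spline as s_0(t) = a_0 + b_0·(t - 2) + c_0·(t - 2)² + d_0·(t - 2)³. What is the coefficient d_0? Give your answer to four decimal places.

Put M_i = s'' at the i-th knot. Here h = (1, 1, 1) and Δ = (0, -5, -3), so the interior equations h_(i-1)·M_(i-1) + 2(h_(i-1)+h_i)·M_i + h_i·M_(i+1) = 6(Δ_i − Δ_(i-1)) read
  1·M_0 + 4·M_1 + 1·M_2 = 6(Δ_1 - Δ_0) = -30
  1·M_1 + 4·M_2 + 1·M_3 = 6(Δ_2 - Δ_1) = 12
Natural end conditions: M_0 = M_3 = 0.
Forward elimination and back-substitution give M_0 = 0, M_1 = -44/5, M_2 = 26/5, M_3 = 0.
On [2, 3], with s_0(t) = a_0 + b_0·(t - 2) + c_0·(t - 2)² + d_0·(t - 2)³: c_0 = M_0/2 = 0, d_0 = (M_1 - M_0)/(6h_0) = -22/15, b_0 = Δ_0 - h_0(2M_0 + M_1)/6 = 22/15.

-1.4667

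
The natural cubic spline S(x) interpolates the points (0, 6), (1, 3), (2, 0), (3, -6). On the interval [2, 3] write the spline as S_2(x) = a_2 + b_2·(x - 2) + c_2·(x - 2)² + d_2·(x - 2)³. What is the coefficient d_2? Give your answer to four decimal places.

Let m_i = S''(x_i). Step sizes h_i = 1, 1, 1; slopes of the chords Δ_i = (y_(i+1) - y_i)/h_i = -3, -3, -6.
  1·m_0 + 4·m_1 + 1·m_2 = 6(Δ_1 - Δ_0) = 0
  1·m_1 + 4·m_2 + 1·m_3 = 6(Δ_2 - Δ_1) = -18
Natural end conditions: m_0 = m_3 = 0.
Solving the tridiagonal system: m_0 = 0, m_1 = 6/5, m_2 = -24/5, m_3 = 0.
On [2, 3], with S_2(x) = a_2 + b_2·(x - 2) + c_2·(x - 2)² + d_2·(x - 2)³: c_2 = m_2/2 = -12/5, d_2 = (m_3 - m_2)/(6h_2) = 4/5, b_2 = Δ_2 - h_2(2m_2 + m_3)/6 = -22/5.

0.8000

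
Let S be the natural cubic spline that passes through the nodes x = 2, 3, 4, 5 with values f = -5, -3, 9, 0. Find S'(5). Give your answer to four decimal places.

-15.2667

Put m_i = S'' at the i-th knot. Here h = (1, 1, 1) and Δ = (2, 12, -9), so the interior equations h_(i-1)·m_(i-1) + 2(h_(i-1)+h_i)·m_i + h_i·m_(i+1) = 6(Δ_i − Δ_(i-1)) read
  1·m_0 + 4·m_1 + 1·m_2 = 6(Δ_1 - Δ_0) = 60
  1·m_1 + 4·m_2 + 1·m_3 = 6(Δ_2 - Δ_1) = -126
Natural end conditions: m_0 = m_3 = 0.
Forward elimination and back-substitution give m_0 = 0, m_1 = 122/5, m_2 = -188/5, m_3 = 0.
On [4, 5], S'(x) = b_2 + 2c_2·(x - 4) + 3d_2·(x - 4)² with b_2 = Δ_2 - h_2(2m_2 + m_3)/6 = 53/15, c_2 = m_2/2 = -94/5, d_2 = (m_3 - m_2)/(6h_2) = 94/15. So S'(5) = -229/15.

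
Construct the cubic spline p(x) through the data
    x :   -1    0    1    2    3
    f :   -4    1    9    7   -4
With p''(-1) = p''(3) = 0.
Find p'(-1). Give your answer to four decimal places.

Write M_i for p''(x_i). With h_i = 1, 1, 1, 1 and divided differences Δ_i = 5, 8, -2, -11, the continuity of p' gives the tridiagonal system
  1·M_0 + 4·M_1 + 1·M_2 = 6(Δ_1 - Δ_0) = 18
  1·M_1 + 4·M_2 + 1·M_3 = 6(Δ_2 - Δ_1) = -60
  1·M_2 + 4·M_3 + 1·M_4 = 6(Δ_3 - Δ_2) = -54
Natural end conditions: M_0 = M_4 = 0.
Forward elimination and back-substitution give M_0 = 0, M_1 = 57/7, M_2 = -102/7, M_3 = -69/7, M_4 = 0.
On [-1, 0], p'(x) = b_0 + 2c_0·(x + 1) + 3d_0·(x + 1)² with b_0 = Δ_0 - h_0(2M_0 + M_1)/6 = 51/14, c_0 = M_0/2 = 0, d_0 = (M_1 - M_0)/(6h_0) = 19/14. So p'(-1) = 51/14.

3.6429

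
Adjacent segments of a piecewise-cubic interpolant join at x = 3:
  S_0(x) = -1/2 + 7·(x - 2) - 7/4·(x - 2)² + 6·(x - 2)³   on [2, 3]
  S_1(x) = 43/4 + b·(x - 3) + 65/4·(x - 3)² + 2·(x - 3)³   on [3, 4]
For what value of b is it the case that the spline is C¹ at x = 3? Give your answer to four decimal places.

21.5000

S_0'(x) = 7 - 7/2·(x - 2) + 18·(x - 2)², so S_0'(3) = 43/2. On the right, S_1'(3) = b, so b = 43/2.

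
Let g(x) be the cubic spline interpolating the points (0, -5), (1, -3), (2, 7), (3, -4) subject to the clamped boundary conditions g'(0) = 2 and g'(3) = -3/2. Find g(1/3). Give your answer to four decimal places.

-4.8642

Let σ_i = g''(x_i). Step sizes h_i = 1, 1, 1; slopes of the chords Δ_i = (y_(i+1) - y_i)/h_i = 2, 10, -11.
  1·σ_0 + 4·σ_1 + 1·σ_2 = 6(Δ_1 - Δ_0) = 48
  1·σ_1 + 4·σ_2 + 1·σ_3 = 6(Δ_2 - Δ_1) = -126
Clamped end conditions give two more equations: 2h_0·σ_0 + h_0·σ_1 = 6(Δ_0 - g'(0)) = 0 and h_2·σ_2 + 2h_2·σ_3 = 6(g'(3) - Δ_2) = 57.
Hence σ_0 = -43/3, σ_1 = 86/3, σ_2 = -157/3, σ_3 = 164/3.
On [0, 1], g(x) = -5 + 2·x - 43/6·x² + 43/6·x³.
With x = 1/3: g(1/3) = -394/81.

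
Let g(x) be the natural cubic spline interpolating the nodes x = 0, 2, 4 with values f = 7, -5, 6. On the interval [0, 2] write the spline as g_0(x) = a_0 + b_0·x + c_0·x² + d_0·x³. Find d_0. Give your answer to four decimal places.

0.7188

With M_i denoting the second derivative at x_i, h_i = 2, 2, and Δ_i = (y_(i+1) − y_i)/h_i = -6, 11/2:
  2·M_0 + 8·M_1 + 2·M_2 = 6(Δ_1 - Δ_0) = 69
Natural end conditions: M_0 = M_2 = 0.
Solving: M_0 = 0, M_1 = 69/8, M_2 = 0.
On [0, 2], with g_0(x) = a_0 + b_0·x + c_0·x² + d_0·x³: c_0 = M_0/2 = 0, d_0 = (M_1 - M_0)/(6h_0) = 23/32, b_0 = Δ_0 - h_0(2M_0 + M_1)/6 = -71/8.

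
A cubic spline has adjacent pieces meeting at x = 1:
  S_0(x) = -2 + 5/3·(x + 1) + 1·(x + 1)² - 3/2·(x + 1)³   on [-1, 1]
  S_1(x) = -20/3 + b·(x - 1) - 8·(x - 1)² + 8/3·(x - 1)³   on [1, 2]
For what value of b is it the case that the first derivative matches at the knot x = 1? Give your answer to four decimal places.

-12.3333

S_0'(x) = 5/3 + 2·(x + 1) - 9/2·(x + 1)², so S_0'(1) = -37/3. On the right, S_1'(1) = b, so b = -37/3.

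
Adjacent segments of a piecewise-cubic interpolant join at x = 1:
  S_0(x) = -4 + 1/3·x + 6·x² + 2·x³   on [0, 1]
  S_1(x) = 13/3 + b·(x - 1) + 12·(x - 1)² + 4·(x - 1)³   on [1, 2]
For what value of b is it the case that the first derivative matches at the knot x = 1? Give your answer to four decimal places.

S_0'(x) = 1/3 + 12·x + 6·x², so S_0'(1) = 55/3. On the right, S_1'(1) = b, so b = 55/3.

18.3333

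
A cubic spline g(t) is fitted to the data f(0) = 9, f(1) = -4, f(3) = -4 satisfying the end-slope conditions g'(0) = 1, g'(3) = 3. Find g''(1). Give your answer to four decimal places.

Write M_i for g''(x_i). With h_i = 1, 2 and divided differences Δ_i = -13, 0, the continuity of g' gives the tridiagonal system
  1·M_0 + 6·M_1 + 2·M_2 = 6(Δ_1 - Δ_0) = 78
Clamped end conditions give two more equations: 2h_0·M_0 + h_0·M_1 = 6(Δ_0 - g'(0)) = -84 and h_1·M_1 + 2h_1·M_2 = 6(g'(3) - Δ_1) = 18.
Solving the tridiagonal system: M_0 = -163/3, M_1 = 74/3, M_2 = -47/6.

24.6667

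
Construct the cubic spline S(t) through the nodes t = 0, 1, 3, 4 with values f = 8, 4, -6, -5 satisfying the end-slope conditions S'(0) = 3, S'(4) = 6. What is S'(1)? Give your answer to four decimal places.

Write M_i for S''(x_i). With h_i = 1, 2, 1 and divided differences Δ_i = -4, -5, 1, the continuity of S' gives the tridiagonal system
  1·M_0 + 6·M_1 + 2·M_2 = 6(Δ_1 - Δ_0) = -6
  2·M_1 + 6·M_2 + 1·M_3 = 6(Δ_2 - Δ_1) = 36
Clamped end conditions give two more equations: 2h_0·M_0 + h_0·M_1 = 6(Δ_0 - S'(0)) = -42 and h_2·M_2 + 2h_2·M_3 = 6(S'(4) - Δ_2) = 30.
Hence M_0 = -762/35, M_1 = 54/35, M_2 = 114/35, M_3 = 468/35.
On [1, 3], S'(t) = b_1 + 2c_1·(t - 1) + 3d_1·(t - 1)² with b_1 = Δ_1 - h_1(2M_1 + M_2)/6 = -249/35, c_1 = M_1/2 = 27/35, d_1 = (M_2 - M_1)/(6h_1) = 1/7. So S'(1) = -249/35.

-7.1143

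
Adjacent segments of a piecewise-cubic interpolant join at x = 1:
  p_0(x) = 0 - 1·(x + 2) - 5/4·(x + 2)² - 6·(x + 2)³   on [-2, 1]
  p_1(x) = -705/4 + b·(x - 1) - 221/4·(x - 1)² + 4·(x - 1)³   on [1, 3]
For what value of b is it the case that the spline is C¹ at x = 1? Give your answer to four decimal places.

p_0'(x) = -1 - 5/2·(x + 2) - 18·(x + 2)², so p_0'(1) = -341/2. On the right, p_1'(1) = b, so b = -341/2.

-170.5000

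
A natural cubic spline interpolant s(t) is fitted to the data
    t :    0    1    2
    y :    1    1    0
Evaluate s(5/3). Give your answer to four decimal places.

Let m_i = s''(x_i). Step sizes h_i = 1, 1; slopes of the chords Δ_i = (y_(i+1) - y_i)/h_i = 0, -1.
  1·m_0 + 4·m_1 + 1·m_2 = 6(Δ_1 - Δ_0) = -6
Natural end conditions: m_0 = m_2 = 0.
Solving: m_0 = 0, m_1 = -3/2, m_2 = 0.
On [1, 2], s(t) = 1 - 1/2·(t - 1) - 3/4·(t - 1)² + 1/4·(t - 1)³.
With (t - 1) = 2/3: s(5/3) = 11/27.

0.4074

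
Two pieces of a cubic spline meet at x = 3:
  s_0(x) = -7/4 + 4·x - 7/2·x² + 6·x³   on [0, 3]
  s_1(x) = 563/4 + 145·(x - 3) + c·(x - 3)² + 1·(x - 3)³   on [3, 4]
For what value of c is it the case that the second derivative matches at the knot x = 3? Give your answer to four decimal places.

50.5000

s_0''(x) = -7 + 36·x, so s_0''(3) = 101. On the right, s_1''(3) = 2c, so c = 101/2.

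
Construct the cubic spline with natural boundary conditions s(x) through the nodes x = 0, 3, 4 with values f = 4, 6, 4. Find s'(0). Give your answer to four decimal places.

Write σ_i for s''(x_i). With h_i = 3, 1 and divided differences Δ_i = 2/3, -2, the continuity of s' gives the tridiagonal system
  3·σ_0 + 8·σ_1 + 1·σ_2 = 6(Δ_1 - Δ_0) = -16
Natural end conditions: σ_0 = σ_2 = 0.
Solving: σ_0 = 0, σ_1 = -2, σ_2 = 0.
On [0, 3], s'(x) = b_0 + 2c_0·x + 3d_0·x² with b_0 = Δ_0 - h_0(2σ_0 + σ_1)/6 = 5/3, c_0 = σ_0/2 = 0, d_0 = (σ_1 - σ_0)/(6h_0) = -1/9. So s'(0) = 5/3.

1.6667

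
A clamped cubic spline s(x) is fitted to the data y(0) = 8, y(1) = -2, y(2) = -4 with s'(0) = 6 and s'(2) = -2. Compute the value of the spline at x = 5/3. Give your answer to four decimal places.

Let M_i = s''(x_i). Step sizes h_i = 1, 1; slopes of the chords Δ_i = (y_(i+1) - y_i)/h_i = -10, -2.
  1·M_0 + 4·M_1 + 1·M_2 = 6(Δ_1 - Δ_0) = 48
Clamped end conditions give two more equations: 2h_0·M_0 + h_0·M_1 = 6(Δ_0 - s'(0)) = -96 and h_1·M_1 + 2h_1·M_2 = 6(s'(2) - Δ_1) = 0.
Solving the tridiagonal system: M_0 = -64, M_1 = 32, M_2 = -16.
On [1, 2], s(x) = -2 - 10·(x - 1) + 16·(x - 1)² - 8·(x - 1)³.
With (x - 1) = 2/3: s(5/3) = -106/27.

-3.9259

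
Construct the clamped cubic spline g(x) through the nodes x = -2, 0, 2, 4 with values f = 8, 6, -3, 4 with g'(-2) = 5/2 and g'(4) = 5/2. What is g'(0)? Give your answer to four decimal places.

Let σ_i = g''(x_i). Step sizes h_i = 2, 2, 2; slopes of the chords Δ_i = (y_(i+1) - y_i)/h_i = -1, -9/2, 7/2.
  2·σ_0 + 8·σ_1 + 2·σ_2 = 6(Δ_1 - Δ_0) = -21
  2·σ_1 + 8·σ_2 + 2·σ_3 = 6(Δ_2 - Δ_1) = 48
Clamped end conditions give two more equations: 2h_0·σ_0 + h_0·σ_1 = 6(Δ_0 - g'(-2)) = -21 and h_2·σ_2 + 2h_2·σ_3 = 6(g'(4) - Δ_2) = -6.
Solving the tridiagonal system: σ_0 = -33/10, σ_1 = -39/10, σ_2 = 42/5, σ_3 = -57/10.
On [0, 2], g'(x) = b_1 + 2c_1·x + 3d_1·x² with b_1 = Δ_1 - h_1(2σ_1 + σ_2)/6 = -47/10, c_1 = σ_1/2 = -39/20, d_1 = (σ_2 - σ_1)/(6h_1) = 41/40. So g'(0) = -47/10.

-4.7000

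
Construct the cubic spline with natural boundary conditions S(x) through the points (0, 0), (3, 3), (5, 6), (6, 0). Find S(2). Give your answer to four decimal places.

0.9286

With σ_i denoting the second derivative at x_i, h_i = 3, 2, 1, and Δ_i = (y_(i+1) − y_i)/h_i = 1, 3/2, -6:
  3·σ_0 + 10·σ_1 + 2·σ_2 = 6(Δ_1 - Δ_0) = 3
  2·σ_1 + 6·σ_2 + 1·σ_3 = 6(Δ_2 - Δ_1) = -45
Natural end conditions: σ_0 = σ_3 = 0.
Solving the tridiagonal system: σ_0 = 0, σ_1 = 27/14, σ_2 = -57/7, σ_3 = 0.
On [0, 3], S(x) = 0 + 1/28·x + 0·x² + 3/28·x³.
With x = 2: S(2) = 13/14.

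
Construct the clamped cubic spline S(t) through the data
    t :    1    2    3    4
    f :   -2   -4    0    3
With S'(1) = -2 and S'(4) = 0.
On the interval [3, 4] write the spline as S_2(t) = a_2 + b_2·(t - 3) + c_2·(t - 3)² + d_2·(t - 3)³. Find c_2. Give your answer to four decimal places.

-1.1333

Put σ_i = S'' at the i-th knot. Here h = (1, 1, 1) and Δ = (-2, 4, 3), so the interior equations h_(i-1)·σ_(i-1) + 2(h_(i-1)+h_i)·σ_i + h_i·σ_(i+1) = 6(Δ_i − Δ_(i-1)) read
  1·σ_0 + 4·σ_1 + 1·σ_2 = 6(Δ_1 - Δ_0) = 36
  1·σ_1 + 4·σ_2 + 1·σ_3 = 6(Δ_2 - Δ_1) = -6
Clamped end conditions give two more equations: 2h_0·σ_0 + h_0·σ_1 = 6(Δ_0 - S'(1)) = 0 and h_2·σ_2 + 2h_2·σ_3 = 6(S'(4) - Δ_2) = -18.
Hence σ_0 = -82/15, σ_1 = 164/15, σ_2 = -34/15, σ_3 = -118/15.
On [3, 4], with S_2(t) = a_2 + b_2·(t - 3) + c_2·(t - 3)² + d_2·(t - 3)³: c_2 = σ_2/2 = -17/15, d_2 = (σ_3 - σ_2)/(6h_2) = -14/15, b_2 = Δ_2 - h_2(2σ_2 + σ_3)/6 = 76/15.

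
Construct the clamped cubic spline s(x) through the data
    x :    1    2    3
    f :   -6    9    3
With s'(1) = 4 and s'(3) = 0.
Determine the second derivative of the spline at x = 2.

-59

Put m_i = s'' at the i-th knot. Here h = (1, 1) and Δ = (15, -6), so the interior equations h_(i-1)·m_(i-1) + 2(h_(i-1)+h_i)·m_i + h_i·m_(i+1) = 6(Δ_i − Δ_(i-1)) read
  1·m_0 + 4·m_1 + 1·m_2 = 6(Δ_1 - Δ_0) = -126
Clamped end conditions give two more equations: 2h_0·m_0 + h_0·m_1 = 6(Δ_0 - s'(1)) = 66 and h_1·m_1 + 2h_1·m_2 = 6(s'(3) - Δ_1) = 36.
Solving: m_0 = 125/2, m_1 = -59, m_2 = 95/2.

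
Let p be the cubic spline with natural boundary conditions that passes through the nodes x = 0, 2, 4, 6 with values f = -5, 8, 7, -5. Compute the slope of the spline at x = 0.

Put M_i = p'' at the i-th knot. Here h = (2, 2, 2) and Δ = (13/2, -1/2, -6), so the interior equations h_(i-1)·M_(i-1) + 2(h_(i-1)+h_i)·M_i + h_i·M_(i+1) = 6(Δ_i − Δ_(i-1)) read
  2·M_0 + 8·M_1 + 2·M_2 = 6(Δ_1 - Δ_0) = -42
  2·M_1 + 8·M_2 + 2·M_3 = 6(Δ_2 - Δ_1) = -33
Natural end conditions: M_0 = M_3 = 0.
Forward elimination and back-substitution give M_0 = 0, M_1 = -9/2, M_2 = -3, M_3 = 0.
On [0, 2], p'(x) = b_0 + 2c_0·x + 3d_0·x² with b_0 = Δ_0 - h_0(2M_0 + M_1)/6 = 8, c_0 = M_0/2 = 0, d_0 = (M_1 - M_0)/(6h_0) = -3/8. So p'(0) = 8.

8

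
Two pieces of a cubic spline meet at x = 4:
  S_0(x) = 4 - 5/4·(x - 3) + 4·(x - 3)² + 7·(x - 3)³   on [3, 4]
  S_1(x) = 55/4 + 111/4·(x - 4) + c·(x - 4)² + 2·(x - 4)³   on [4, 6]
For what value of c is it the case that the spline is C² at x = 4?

S_0''(x) = 8 + 42·(x - 3), so S_0''(4) = 50. On the right, S_1''(4) = 2c, so c = 25.

25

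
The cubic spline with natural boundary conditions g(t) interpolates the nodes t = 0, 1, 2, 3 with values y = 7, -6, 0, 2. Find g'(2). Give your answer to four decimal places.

Write M_i for g''(x_i). With h_i = 1, 1, 1 and divided differences Δ_i = -13, 6, 2, the continuity of g' gives the tridiagonal system
  1·M_0 + 4·M_1 + 1·M_2 = 6(Δ_1 - Δ_0) = 114
  1·M_1 + 4·M_2 + 1·M_3 = 6(Δ_2 - Δ_1) = -24
Natural end conditions: M_0 = M_3 = 0.
Hence M_0 = 0, M_1 = 32, M_2 = -14, M_3 = 0.
On [2, 3], g'(t) = b_2 + 2c_2·(t - 2) + 3d_2·(t - 2)² with b_2 = Δ_2 - h_2(2M_2 + M_3)/6 = 20/3, c_2 = M_2/2 = -7, d_2 = (M_3 - M_2)/(6h_2) = 7/3. So g'(2) = 20/3.

6.6667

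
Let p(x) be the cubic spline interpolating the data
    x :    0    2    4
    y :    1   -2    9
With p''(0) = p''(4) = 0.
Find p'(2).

Put σ_i = p'' at the i-th knot. Here h = (2, 2) and Δ = (-3/2, 11/2), so the interior equations h_(i-1)·σ_(i-1) + 2(h_(i-1)+h_i)·σ_i + h_i·σ_(i+1) = 6(Δ_i − Δ_(i-1)) read
  2·σ_0 + 8·σ_1 + 2·σ_2 = 6(Δ_1 - Δ_0) = 42
Natural end conditions: σ_0 = σ_2 = 0.
Hence σ_0 = 0, σ_1 = 21/4, σ_2 = 0.
On [2, 4], p'(x) = b_1 + 2c_1·(x - 2) + 3d_1·(x - 2)² with b_1 = Δ_1 - h_1(2σ_1 + σ_2)/6 = 2, c_1 = σ_1/2 = 21/8, d_1 = (σ_2 - σ_1)/(6h_1) = -7/16. So p'(2) = 2.

2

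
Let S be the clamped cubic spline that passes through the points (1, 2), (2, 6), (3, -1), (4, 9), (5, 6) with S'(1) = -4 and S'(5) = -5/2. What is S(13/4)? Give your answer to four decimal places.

0.4775

Write m_i for S''(x_i). With h_i = 1, 1, 1, 1 and divided differences Δ_i = 4, -7, 10, -3, the continuity of S' gives the tridiagonal system
  1·m_0 + 4·m_1 + 1·m_2 = 6(Δ_1 - Δ_0) = -66
  1·m_1 + 4·m_2 + 1·m_3 = 6(Δ_2 - Δ_1) = 102
  1·m_2 + 4·m_3 + 1·m_4 = 6(Δ_3 - Δ_2) = -78
Clamped end conditions give two more equations: 2h_0·m_0 + h_0·m_1 = 6(Δ_0 - S'(1)) = 48 and h_3·m_3 + 2h_3·m_4 = 6(S'(5) - Δ_3) = 3.
Forward elimination and back-substitution give m_0 = 345/8, m_1 = -153/4, m_2 = 351/8, m_3 = -141/4, m_4 = 153/8.
On [3, 4], S(x) = -1 + 5/4·(x - 3) + 351/16·(x - 3)² - 211/16·(x - 3)³.
With (x - 3) = 1/4: S(13/4) = 489/1024.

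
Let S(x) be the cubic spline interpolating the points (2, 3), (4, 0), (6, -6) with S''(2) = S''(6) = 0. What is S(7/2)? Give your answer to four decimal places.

0.9961

Let m_i = S''(x_i). Step sizes h_i = 2, 2; slopes of the chords Δ_i = (y_(i+1) - y_i)/h_i = -3/2, -3.
  2·m_0 + 8·m_1 + 2·m_2 = 6(Δ_1 - Δ_0) = -9
Natural end conditions: m_0 = m_2 = 0.
Solving: m_0 = 0, m_1 = -9/8, m_2 = 0.
On [2, 4], S(x) = 3 - 9/8·(x - 2) + 0·(x - 2)² - 3/32·(x - 2)³.
With (x - 2) = 3/2: S(7/2) = 255/256.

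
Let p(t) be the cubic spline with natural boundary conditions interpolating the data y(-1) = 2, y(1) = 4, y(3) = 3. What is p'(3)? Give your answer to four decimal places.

Write m_i for p''(x_i). With h_i = 2, 2 and divided differences Δ_i = 1, -1/2, the continuity of p' gives the tridiagonal system
  2·m_0 + 8·m_1 + 2·m_2 = 6(Δ_1 - Δ_0) = -9
Natural end conditions: m_0 = m_2 = 0.
Solving the tridiagonal system: m_0 = 0, m_1 = -9/8, m_2 = 0.
On [1, 3], p'(t) = b_1 + 2c_1·(t - 1) + 3d_1·(t - 1)² with b_1 = Δ_1 - h_1(2m_1 + m_2)/6 = 1/4, c_1 = m_1/2 = -9/16, d_1 = (m_2 - m_1)/(6h_1) = 3/32. So p'(3) = -7/8.

-0.8750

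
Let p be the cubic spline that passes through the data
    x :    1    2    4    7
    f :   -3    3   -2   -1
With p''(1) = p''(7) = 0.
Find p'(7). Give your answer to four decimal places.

2.1548

Let M_i = p''(x_i). Step sizes h_i = 1, 2, 3; slopes of the chords Δ_i = (y_(i+1) - y_i)/h_i = 6, -5/2, 1/3.
  1·M_0 + 6·M_1 + 2·M_2 = 6(Δ_1 - Δ_0) = -51
  2·M_1 + 10·M_2 + 3·M_3 = 6(Δ_2 - Δ_1) = 17
Natural end conditions: M_0 = M_3 = 0.
Solving the tridiagonal system: M_0 = 0, M_1 = -68/7, M_2 = 51/14, M_3 = 0.
On [4, 7], p'(x) = b_2 + 2c_2·(x - 4) + 3d_2·(x - 4)² with b_2 = Δ_2 - h_2(2M_2 + M_3)/6 = -139/42, c_2 = M_2/2 = 51/28, d_2 = (M_3 - M_2)/(6h_2) = -17/84. So p'(7) = 181/84.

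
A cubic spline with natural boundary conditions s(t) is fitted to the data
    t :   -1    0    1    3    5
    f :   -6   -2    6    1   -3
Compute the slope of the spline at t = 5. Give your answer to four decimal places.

Write σ_i for s''(x_i). With h_i = 1, 1, 2, 2 and divided differences Δ_i = 4, 8, -5/2, -2, the continuity of s' gives the tridiagonal system
  1·σ_0 + 4·σ_1 + 1·σ_2 = 6(Δ_1 - Δ_0) = 24
  1·σ_1 + 6·σ_2 + 2·σ_3 = 6(Δ_2 - Δ_1) = -63
  2·σ_2 + 8·σ_3 + 2·σ_4 = 6(Δ_3 - Δ_2) = 3
Natural end conditions: σ_0 = σ_4 = 0.
Forward elimination and back-substitution give σ_0 = 0, σ_1 = 261/28, σ_2 = -93/7, σ_3 = 207/56, σ_4 = 0.
On [3, 5], s'(t) = b_3 + 2c_3·(t - 3) + 3d_3·(t - 3)² with b_3 = Δ_3 - h_3(2σ_3 + σ_4)/6 = -125/28, c_3 = σ_3/2 = 207/112, d_3 = (σ_4 - σ_3)/(6h_3) = -69/224. So s'(5) = -43/56.

-0.7679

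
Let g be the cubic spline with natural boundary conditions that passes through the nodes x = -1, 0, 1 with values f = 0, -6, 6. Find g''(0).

Write M_i for g''(x_i). With h_i = 1, 1 and divided differences Δ_i = -6, 12, the continuity of g' gives the tridiagonal system
  1·M_0 + 4·M_1 + 1·M_2 = 6(Δ_1 - Δ_0) = 108
Natural end conditions: M_0 = M_2 = 0.
Hence M_0 = 0, M_1 = 27, M_2 = 0.

27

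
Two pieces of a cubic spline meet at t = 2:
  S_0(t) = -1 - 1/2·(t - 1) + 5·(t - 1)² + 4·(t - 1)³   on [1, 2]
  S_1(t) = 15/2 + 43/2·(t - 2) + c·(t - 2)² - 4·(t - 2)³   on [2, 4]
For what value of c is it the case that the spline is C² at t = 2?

S_0''(t) = 10 + 24·(t - 1), so S_0''(2) = 34. On the right, S_1''(2) = 2c, so c = 17.

17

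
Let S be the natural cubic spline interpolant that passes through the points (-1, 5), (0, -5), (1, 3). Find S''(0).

27

Put σ_i = S'' at the i-th knot. Here h = (1, 1) and Δ = (-10, 8), so the interior equations h_(i-1)·σ_(i-1) + 2(h_(i-1)+h_i)·σ_i + h_i·σ_(i+1) = 6(Δ_i − Δ_(i-1)) read
  1·σ_0 + 4·σ_1 + 1·σ_2 = 6(Δ_1 - Δ_0) = 108
Natural end conditions: σ_0 = σ_2 = 0.
Solving the tridiagonal system: σ_0 = 0, σ_1 = 27, σ_2 = 0.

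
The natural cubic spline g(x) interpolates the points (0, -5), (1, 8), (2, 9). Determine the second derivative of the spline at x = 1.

-18

With M_i denoting the second derivative at x_i, h_i = 1, 1, and Δ_i = (y_(i+1) − y_i)/h_i = 13, 1:
  1·M_0 + 4·M_1 + 1·M_2 = 6(Δ_1 - Δ_0) = -72
Natural end conditions: M_0 = M_2 = 0.
Solving the tridiagonal system: M_0 = 0, M_1 = -18, M_2 = 0.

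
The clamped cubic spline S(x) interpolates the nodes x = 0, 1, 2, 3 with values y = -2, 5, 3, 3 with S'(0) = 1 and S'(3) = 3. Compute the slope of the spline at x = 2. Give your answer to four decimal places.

-3.3333

Write M_i for S''(x_i). With h_i = 1, 1, 1 and divided differences Δ_i = 7, -2, 0, the continuity of S' gives the tridiagonal system
  1·M_0 + 4·M_1 + 1·M_2 = 6(Δ_1 - Δ_0) = -54
  1·M_1 + 4·M_2 + 1·M_3 = 6(Δ_2 - Δ_1) = 12
Clamped end conditions give two more equations: 2h_0·M_0 + h_0·M_1 = 6(Δ_0 - S'(0)) = 36 and h_2·M_2 + 2h_2·M_3 = 6(S'(3) - Δ_2) = 18.
Solving: M_0 = 88/3, M_1 = -68/3, M_2 = 22/3, M_3 = 16/3.
On [2, 3], S'(x) = b_2 + 2c_2·(x - 2) + 3d_2·(x - 2)² with b_2 = Δ_2 - h_2(2M_2 + M_3)/6 = -10/3, c_2 = M_2/2 = 11/3, d_2 = (M_3 - M_2)/(6h_2) = -1/3. So S'(2) = -10/3.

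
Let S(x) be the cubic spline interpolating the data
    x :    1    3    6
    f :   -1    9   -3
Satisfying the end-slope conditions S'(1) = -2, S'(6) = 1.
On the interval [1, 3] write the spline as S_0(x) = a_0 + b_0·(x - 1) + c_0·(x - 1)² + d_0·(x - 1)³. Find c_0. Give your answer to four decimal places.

Put m_i = S'' at the i-th knot. Here h = (2, 3) and Δ = (5, -4), so the interior equations h_(i-1)·m_(i-1) + 2(h_(i-1)+h_i)·m_i + h_i·m_(i+1) = 6(Δ_i − Δ_(i-1)) read
  2·m_0 + 10·m_1 + 3·m_2 = 6(Δ_1 - Δ_0) = -54
Clamped end conditions give two more equations: 2h_0·m_0 + h_0·m_1 = 6(Δ_0 - S'(1)) = 42 and h_1·m_1 + 2h_1·m_2 = 6(S'(6) - Δ_1) = 30.
Solving the tridiagonal system: m_0 = 33/2, m_1 = -12, m_2 = 11.
On [1, 3], with S_0(x) = a_0 + b_0·(x - 1) + c_0·(x - 1)² + d_0·(x - 1)³: c_0 = m_0/2 = 33/4, d_0 = (m_1 - m_0)/(6h_0) = -19/8, b_0 = Δ_0 - h_0(2m_0 + m_1)/6 = -2.

8.2500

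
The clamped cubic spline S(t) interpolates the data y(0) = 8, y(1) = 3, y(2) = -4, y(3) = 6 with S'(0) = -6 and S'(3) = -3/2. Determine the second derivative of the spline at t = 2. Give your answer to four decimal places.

Let M_i = S''(x_i). Step sizes h_i = 1, 1, 1; slopes of the chords Δ_i = (y_(i+1) - y_i)/h_i = -5, -7, 10.
  1·M_0 + 4·M_1 + 1·M_2 = 6(Δ_1 - Δ_0) = -12
  1·M_1 + 4·M_2 + 1·M_3 = 6(Δ_2 - Δ_1) = 102
Clamped end conditions give two more equations: 2h_0·M_0 + h_0·M_1 = 6(Δ_0 - S'(0)) = 6 and h_2·M_2 + 2h_2·M_3 = 6(S'(3) - Δ_2) = -69.
Hence M_0 = 57/5, M_1 = -84/5, M_2 = 219/5, M_3 = -282/5.

43.8000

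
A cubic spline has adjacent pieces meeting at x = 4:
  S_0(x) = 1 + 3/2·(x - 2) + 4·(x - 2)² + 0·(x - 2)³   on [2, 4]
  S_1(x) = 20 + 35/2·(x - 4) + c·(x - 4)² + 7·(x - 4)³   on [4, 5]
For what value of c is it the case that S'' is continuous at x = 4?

4

S_0''(x) = 8 + 0·(x - 2), so S_0''(4) = 8. On the right, S_1''(4) = 2c, so c = 4.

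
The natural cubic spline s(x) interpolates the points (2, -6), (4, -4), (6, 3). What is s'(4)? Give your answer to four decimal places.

2.2500

Let m_i = s''(x_i). Step sizes h_i = 2, 2; slopes of the chords Δ_i = (y_(i+1) - y_i)/h_i = 1, 7/2.
  2·m_0 + 8·m_1 + 2·m_2 = 6(Δ_1 - Δ_0) = 15
Natural end conditions: m_0 = m_2 = 0.
Hence m_0 = 0, m_1 = 15/8, m_2 = 0.
On [4, 6], s'(x) = b_1 + 2c_1·(x - 4) + 3d_1·(x - 4)² with b_1 = Δ_1 - h_1(2m_1 + m_2)/6 = 9/4, c_1 = m_1/2 = 15/16, d_1 = (m_2 - m_1)/(6h_1) = -5/32. So s'(4) = 9/4.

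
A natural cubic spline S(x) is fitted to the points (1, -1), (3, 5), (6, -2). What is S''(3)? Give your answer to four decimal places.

-3.2000

Let σ_i = S''(x_i). Step sizes h_i = 2, 3; slopes of the chords Δ_i = (y_(i+1) - y_i)/h_i = 3, -7/3.
  2·σ_0 + 10·σ_1 + 3·σ_2 = 6(Δ_1 - Δ_0) = -32
Natural end conditions: σ_0 = σ_2 = 0.
Forward elimination and back-substitution give σ_0 = 0, σ_1 = -16/5, σ_2 = 0.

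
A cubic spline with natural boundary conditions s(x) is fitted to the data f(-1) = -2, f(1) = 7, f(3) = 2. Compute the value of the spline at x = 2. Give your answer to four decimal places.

5.8125

Put m_i = s'' at the i-th knot. Here h = (2, 2) and Δ = (9/2, -5/2), so the interior equations h_(i-1)·m_(i-1) + 2(h_(i-1)+h_i)·m_i + h_i·m_(i+1) = 6(Δ_i − Δ_(i-1)) read
  2·m_0 + 8·m_1 + 2·m_2 = 6(Δ_1 - Δ_0) = -42
Natural end conditions: m_0 = m_2 = 0.
Hence m_0 = 0, m_1 = -21/4, m_2 = 0.
On [1, 3], s(x) = 7 + 1·(x - 1) - 21/8·(x - 1)² + 7/16·(x - 1)³.
With (x - 1) = 1: s(2) = 93/16.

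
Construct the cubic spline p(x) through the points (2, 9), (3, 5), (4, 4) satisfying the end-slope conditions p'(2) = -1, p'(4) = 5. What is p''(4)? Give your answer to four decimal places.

16.5000

Let M_i = p''(x_i). Step sizes h_i = 1, 1; slopes of the chords Δ_i = (y_(i+1) - y_i)/h_i = -4, -1.
  1·M_0 + 4·M_1 + 1·M_2 = 6(Δ_1 - Δ_0) = 18
Clamped end conditions give two more equations: 2h_0·M_0 + h_0·M_1 = 6(Δ_0 - p'(2)) = -18 and h_1·M_1 + 2h_1·M_2 = 6(p'(4) - Δ_1) = 36.
Hence M_0 = -21/2, M_1 = 3, M_2 = 33/2.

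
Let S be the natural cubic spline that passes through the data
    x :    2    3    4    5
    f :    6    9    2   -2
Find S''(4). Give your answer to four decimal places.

Let M_i = S''(x_i). Step sizes h_i = 1, 1, 1; slopes of the chords Δ_i = (y_(i+1) - y_i)/h_i = 3, -7, -4.
  1·M_0 + 4·M_1 + 1·M_2 = 6(Δ_1 - Δ_0) = -60
  1·M_1 + 4·M_2 + 1·M_3 = 6(Δ_2 - Δ_1) = 18
Natural end conditions: M_0 = M_3 = 0.
Forward elimination and back-substitution give M_0 = 0, M_1 = -86/5, M_2 = 44/5, M_3 = 0.

8.8000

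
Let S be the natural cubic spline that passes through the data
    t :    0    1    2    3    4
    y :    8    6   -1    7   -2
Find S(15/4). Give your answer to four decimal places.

Put M_i = S'' at the i-th knot. Here h = (1, 1, 1, 1) and Δ = (-2, -7, 8, -9), so the interior equations h_(i-1)·M_(i-1) + 2(h_(i-1)+h_i)·M_i + h_i·M_(i+1) = 6(Δ_i − Δ_(i-1)) read
  1·M_0 + 4·M_1 + 1·M_2 = 6(Δ_1 - Δ_0) = -30
  1·M_1 + 4·M_2 + 1·M_3 = 6(Δ_2 - Δ_1) = 90
  1·M_2 + 4·M_3 + 1·M_4 = 6(Δ_3 - Δ_2) = -102
Natural end conditions: M_0 = M_4 = 0.
Forward elimination and back-substitution give M_0 = 0, M_1 = -114/7, M_2 = 246/7, M_3 = -240/7, M_4 = 0.
On [3, 4], S(t) = 7 + 17/7·(t - 3) - 120/7·(t - 3)² + 40/7·(t - 3)³.
With (t - 3) = 3/4: S(15/4) = 89/56.

1.5893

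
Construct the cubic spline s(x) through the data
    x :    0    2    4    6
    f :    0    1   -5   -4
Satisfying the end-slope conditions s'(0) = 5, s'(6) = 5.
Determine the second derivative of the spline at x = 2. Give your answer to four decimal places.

Let M_i = s''(x_i). Step sizes h_i = 2, 2, 2; slopes of the chords Δ_i = (y_(i+1) - y_i)/h_i = 1/2, -3, 1/2.
  2·M_0 + 8·M_1 + 2·M_2 = 6(Δ_1 - Δ_0) = -21
  2·M_1 + 8·M_2 + 2·M_3 = 6(Δ_2 - Δ_1) = 21
Clamped end conditions give two more equations: 2h_0·M_0 + h_0·M_1 = 6(Δ_0 - s'(0)) = -27 and h_2·M_2 + 2h_2·M_3 = 6(s'(6) - Δ_2) = 27.
Solving: M_0 = -6, M_1 = -3/2, M_2 = 3/2, M_3 = 6.

-1.5000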